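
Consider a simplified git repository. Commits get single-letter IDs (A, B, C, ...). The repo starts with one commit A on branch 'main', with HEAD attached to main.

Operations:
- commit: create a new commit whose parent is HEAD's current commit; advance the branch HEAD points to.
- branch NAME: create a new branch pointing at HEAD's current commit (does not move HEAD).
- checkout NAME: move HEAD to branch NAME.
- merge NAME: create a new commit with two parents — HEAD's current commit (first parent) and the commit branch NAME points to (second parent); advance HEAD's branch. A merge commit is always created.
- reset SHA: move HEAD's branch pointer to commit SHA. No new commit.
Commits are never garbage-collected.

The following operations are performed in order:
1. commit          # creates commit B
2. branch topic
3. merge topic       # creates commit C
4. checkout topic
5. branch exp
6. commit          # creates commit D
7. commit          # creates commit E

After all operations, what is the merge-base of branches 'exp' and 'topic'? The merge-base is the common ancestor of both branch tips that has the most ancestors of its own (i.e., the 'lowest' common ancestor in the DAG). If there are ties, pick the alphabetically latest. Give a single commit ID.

After op 1 (commit): HEAD=main@B [main=B]
After op 2 (branch): HEAD=main@B [main=B topic=B]
After op 3 (merge): HEAD=main@C [main=C topic=B]
After op 4 (checkout): HEAD=topic@B [main=C topic=B]
After op 5 (branch): HEAD=topic@B [exp=B main=C topic=B]
After op 6 (commit): HEAD=topic@D [exp=B main=C topic=D]
After op 7 (commit): HEAD=topic@E [exp=B main=C topic=E]
ancestors(exp=B): ['A', 'B']
ancestors(topic=E): ['A', 'B', 'D', 'E']
common: ['A', 'B']

Answer: B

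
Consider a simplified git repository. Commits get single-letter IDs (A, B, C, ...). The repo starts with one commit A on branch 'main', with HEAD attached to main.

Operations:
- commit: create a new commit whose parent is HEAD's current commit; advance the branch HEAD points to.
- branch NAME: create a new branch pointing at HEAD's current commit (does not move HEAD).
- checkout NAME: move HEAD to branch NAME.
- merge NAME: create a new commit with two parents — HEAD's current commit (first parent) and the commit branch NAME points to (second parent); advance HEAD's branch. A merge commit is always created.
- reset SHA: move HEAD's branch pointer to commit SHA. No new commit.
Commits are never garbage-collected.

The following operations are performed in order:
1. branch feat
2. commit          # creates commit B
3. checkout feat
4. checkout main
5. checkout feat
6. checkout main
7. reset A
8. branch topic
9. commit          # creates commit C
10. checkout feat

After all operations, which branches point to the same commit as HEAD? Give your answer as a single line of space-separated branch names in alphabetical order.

After op 1 (branch): HEAD=main@A [feat=A main=A]
After op 2 (commit): HEAD=main@B [feat=A main=B]
After op 3 (checkout): HEAD=feat@A [feat=A main=B]
After op 4 (checkout): HEAD=main@B [feat=A main=B]
After op 5 (checkout): HEAD=feat@A [feat=A main=B]
After op 6 (checkout): HEAD=main@B [feat=A main=B]
After op 7 (reset): HEAD=main@A [feat=A main=A]
After op 8 (branch): HEAD=main@A [feat=A main=A topic=A]
After op 9 (commit): HEAD=main@C [feat=A main=C topic=A]
After op 10 (checkout): HEAD=feat@A [feat=A main=C topic=A]

Answer: feat topic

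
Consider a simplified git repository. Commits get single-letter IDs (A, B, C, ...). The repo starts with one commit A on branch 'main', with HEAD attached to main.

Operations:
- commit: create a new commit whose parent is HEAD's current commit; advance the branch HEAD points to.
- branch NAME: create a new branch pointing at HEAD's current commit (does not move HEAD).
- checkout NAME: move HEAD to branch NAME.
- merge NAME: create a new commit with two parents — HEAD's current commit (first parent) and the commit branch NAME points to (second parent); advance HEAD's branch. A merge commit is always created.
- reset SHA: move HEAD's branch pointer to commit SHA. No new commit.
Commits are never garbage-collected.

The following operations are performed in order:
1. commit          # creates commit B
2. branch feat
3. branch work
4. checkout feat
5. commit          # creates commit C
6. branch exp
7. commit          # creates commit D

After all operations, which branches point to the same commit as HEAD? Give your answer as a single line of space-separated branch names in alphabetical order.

Answer: feat

Derivation:
After op 1 (commit): HEAD=main@B [main=B]
After op 2 (branch): HEAD=main@B [feat=B main=B]
After op 3 (branch): HEAD=main@B [feat=B main=B work=B]
After op 4 (checkout): HEAD=feat@B [feat=B main=B work=B]
After op 5 (commit): HEAD=feat@C [feat=C main=B work=B]
After op 6 (branch): HEAD=feat@C [exp=C feat=C main=B work=B]
After op 7 (commit): HEAD=feat@D [exp=C feat=D main=B work=B]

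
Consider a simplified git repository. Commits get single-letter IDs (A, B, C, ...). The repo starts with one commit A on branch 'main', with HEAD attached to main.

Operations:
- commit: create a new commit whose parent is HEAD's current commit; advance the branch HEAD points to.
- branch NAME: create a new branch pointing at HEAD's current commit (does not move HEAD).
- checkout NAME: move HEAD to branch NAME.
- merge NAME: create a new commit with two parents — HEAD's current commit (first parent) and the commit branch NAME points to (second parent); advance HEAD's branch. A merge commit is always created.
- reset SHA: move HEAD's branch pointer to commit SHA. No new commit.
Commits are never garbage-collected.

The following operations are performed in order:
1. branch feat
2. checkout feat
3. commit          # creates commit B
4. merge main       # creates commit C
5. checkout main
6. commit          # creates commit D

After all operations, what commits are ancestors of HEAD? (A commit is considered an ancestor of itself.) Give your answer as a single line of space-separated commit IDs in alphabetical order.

Answer: A D

Derivation:
After op 1 (branch): HEAD=main@A [feat=A main=A]
After op 2 (checkout): HEAD=feat@A [feat=A main=A]
After op 3 (commit): HEAD=feat@B [feat=B main=A]
After op 4 (merge): HEAD=feat@C [feat=C main=A]
After op 5 (checkout): HEAD=main@A [feat=C main=A]
After op 6 (commit): HEAD=main@D [feat=C main=D]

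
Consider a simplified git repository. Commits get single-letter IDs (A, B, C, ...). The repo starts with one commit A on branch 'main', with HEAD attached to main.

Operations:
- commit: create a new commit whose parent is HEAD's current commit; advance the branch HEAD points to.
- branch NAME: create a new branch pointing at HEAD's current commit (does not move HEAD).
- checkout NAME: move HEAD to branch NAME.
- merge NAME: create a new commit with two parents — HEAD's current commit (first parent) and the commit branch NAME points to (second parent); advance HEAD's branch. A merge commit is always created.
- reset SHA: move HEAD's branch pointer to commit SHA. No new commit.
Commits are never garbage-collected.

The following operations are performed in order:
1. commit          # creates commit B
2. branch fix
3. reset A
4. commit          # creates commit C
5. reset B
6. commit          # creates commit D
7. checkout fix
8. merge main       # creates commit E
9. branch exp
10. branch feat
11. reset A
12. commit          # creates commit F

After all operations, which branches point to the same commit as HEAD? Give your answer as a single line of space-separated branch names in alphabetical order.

Answer: fix

Derivation:
After op 1 (commit): HEAD=main@B [main=B]
After op 2 (branch): HEAD=main@B [fix=B main=B]
After op 3 (reset): HEAD=main@A [fix=B main=A]
After op 4 (commit): HEAD=main@C [fix=B main=C]
After op 5 (reset): HEAD=main@B [fix=B main=B]
After op 6 (commit): HEAD=main@D [fix=B main=D]
After op 7 (checkout): HEAD=fix@B [fix=B main=D]
After op 8 (merge): HEAD=fix@E [fix=E main=D]
After op 9 (branch): HEAD=fix@E [exp=E fix=E main=D]
After op 10 (branch): HEAD=fix@E [exp=E feat=E fix=E main=D]
After op 11 (reset): HEAD=fix@A [exp=E feat=E fix=A main=D]
After op 12 (commit): HEAD=fix@F [exp=E feat=E fix=F main=D]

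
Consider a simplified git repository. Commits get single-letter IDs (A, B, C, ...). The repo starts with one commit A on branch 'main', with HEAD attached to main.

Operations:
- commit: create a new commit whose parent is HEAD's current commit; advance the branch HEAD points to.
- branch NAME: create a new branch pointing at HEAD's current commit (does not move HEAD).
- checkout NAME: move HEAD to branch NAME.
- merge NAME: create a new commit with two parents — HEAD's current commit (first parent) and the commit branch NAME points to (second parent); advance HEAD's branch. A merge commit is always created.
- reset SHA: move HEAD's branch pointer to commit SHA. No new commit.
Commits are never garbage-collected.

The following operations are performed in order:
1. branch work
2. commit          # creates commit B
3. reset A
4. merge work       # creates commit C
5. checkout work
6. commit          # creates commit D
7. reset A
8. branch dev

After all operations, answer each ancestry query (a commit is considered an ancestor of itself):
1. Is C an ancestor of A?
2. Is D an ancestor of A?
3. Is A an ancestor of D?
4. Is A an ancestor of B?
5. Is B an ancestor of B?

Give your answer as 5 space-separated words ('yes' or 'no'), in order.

Answer: no no yes yes yes

Derivation:
After op 1 (branch): HEAD=main@A [main=A work=A]
After op 2 (commit): HEAD=main@B [main=B work=A]
After op 3 (reset): HEAD=main@A [main=A work=A]
After op 4 (merge): HEAD=main@C [main=C work=A]
After op 5 (checkout): HEAD=work@A [main=C work=A]
After op 6 (commit): HEAD=work@D [main=C work=D]
After op 7 (reset): HEAD=work@A [main=C work=A]
After op 8 (branch): HEAD=work@A [dev=A main=C work=A]
ancestors(A) = {A}; C in? no
ancestors(A) = {A}; D in? no
ancestors(D) = {A,D}; A in? yes
ancestors(B) = {A,B}; A in? yes
ancestors(B) = {A,B}; B in? yes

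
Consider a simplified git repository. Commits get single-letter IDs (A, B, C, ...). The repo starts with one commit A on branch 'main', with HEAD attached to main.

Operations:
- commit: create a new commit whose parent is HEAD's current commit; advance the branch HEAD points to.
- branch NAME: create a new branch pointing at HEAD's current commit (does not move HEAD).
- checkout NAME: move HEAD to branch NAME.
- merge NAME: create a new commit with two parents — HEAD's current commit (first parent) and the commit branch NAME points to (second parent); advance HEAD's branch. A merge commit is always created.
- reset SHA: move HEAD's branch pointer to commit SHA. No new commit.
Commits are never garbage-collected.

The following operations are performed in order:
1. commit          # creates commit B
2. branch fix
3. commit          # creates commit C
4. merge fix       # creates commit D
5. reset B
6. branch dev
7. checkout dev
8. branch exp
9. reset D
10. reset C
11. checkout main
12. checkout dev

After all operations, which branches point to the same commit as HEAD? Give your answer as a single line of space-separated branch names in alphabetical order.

Answer: dev

Derivation:
After op 1 (commit): HEAD=main@B [main=B]
After op 2 (branch): HEAD=main@B [fix=B main=B]
After op 3 (commit): HEAD=main@C [fix=B main=C]
After op 4 (merge): HEAD=main@D [fix=B main=D]
After op 5 (reset): HEAD=main@B [fix=B main=B]
After op 6 (branch): HEAD=main@B [dev=B fix=B main=B]
After op 7 (checkout): HEAD=dev@B [dev=B fix=B main=B]
After op 8 (branch): HEAD=dev@B [dev=B exp=B fix=B main=B]
After op 9 (reset): HEAD=dev@D [dev=D exp=B fix=B main=B]
After op 10 (reset): HEAD=dev@C [dev=C exp=B fix=B main=B]
After op 11 (checkout): HEAD=main@B [dev=C exp=B fix=B main=B]
After op 12 (checkout): HEAD=dev@C [dev=C exp=B fix=B main=B]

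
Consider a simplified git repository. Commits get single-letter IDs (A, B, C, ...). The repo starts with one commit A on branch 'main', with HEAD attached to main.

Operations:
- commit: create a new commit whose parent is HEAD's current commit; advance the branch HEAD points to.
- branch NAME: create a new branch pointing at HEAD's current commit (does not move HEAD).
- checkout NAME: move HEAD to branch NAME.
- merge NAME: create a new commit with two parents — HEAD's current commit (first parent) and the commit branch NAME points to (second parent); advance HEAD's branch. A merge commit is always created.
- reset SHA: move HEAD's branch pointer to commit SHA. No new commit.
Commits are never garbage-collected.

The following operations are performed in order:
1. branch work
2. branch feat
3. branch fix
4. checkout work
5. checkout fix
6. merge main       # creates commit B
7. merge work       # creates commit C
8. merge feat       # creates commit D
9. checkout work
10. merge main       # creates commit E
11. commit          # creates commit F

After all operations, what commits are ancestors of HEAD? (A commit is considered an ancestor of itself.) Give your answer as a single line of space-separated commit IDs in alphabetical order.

Answer: A E F

Derivation:
After op 1 (branch): HEAD=main@A [main=A work=A]
After op 2 (branch): HEAD=main@A [feat=A main=A work=A]
After op 3 (branch): HEAD=main@A [feat=A fix=A main=A work=A]
After op 4 (checkout): HEAD=work@A [feat=A fix=A main=A work=A]
After op 5 (checkout): HEAD=fix@A [feat=A fix=A main=A work=A]
After op 6 (merge): HEAD=fix@B [feat=A fix=B main=A work=A]
After op 7 (merge): HEAD=fix@C [feat=A fix=C main=A work=A]
After op 8 (merge): HEAD=fix@D [feat=A fix=D main=A work=A]
After op 9 (checkout): HEAD=work@A [feat=A fix=D main=A work=A]
After op 10 (merge): HEAD=work@E [feat=A fix=D main=A work=E]
After op 11 (commit): HEAD=work@F [feat=A fix=D main=A work=F]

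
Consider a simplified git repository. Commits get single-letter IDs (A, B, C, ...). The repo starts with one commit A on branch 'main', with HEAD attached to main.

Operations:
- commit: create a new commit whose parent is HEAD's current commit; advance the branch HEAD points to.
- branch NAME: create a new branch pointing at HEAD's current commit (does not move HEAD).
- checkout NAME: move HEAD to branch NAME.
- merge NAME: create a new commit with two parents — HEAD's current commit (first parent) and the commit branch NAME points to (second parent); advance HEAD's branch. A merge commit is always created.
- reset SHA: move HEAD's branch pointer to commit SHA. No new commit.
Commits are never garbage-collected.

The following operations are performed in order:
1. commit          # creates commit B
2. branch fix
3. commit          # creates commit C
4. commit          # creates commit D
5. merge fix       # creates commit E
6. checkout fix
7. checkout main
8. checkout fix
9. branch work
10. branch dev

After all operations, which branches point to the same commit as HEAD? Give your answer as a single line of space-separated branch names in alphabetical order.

After op 1 (commit): HEAD=main@B [main=B]
After op 2 (branch): HEAD=main@B [fix=B main=B]
After op 3 (commit): HEAD=main@C [fix=B main=C]
After op 4 (commit): HEAD=main@D [fix=B main=D]
After op 5 (merge): HEAD=main@E [fix=B main=E]
After op 6 (checkout): HEAD=fix@B [fix=B main=E]
After op 7 (checkout): HEAD=main@E [fix=B main=E]
After op 8 (checkout): HEAD=fix@B [fix=B main=E]
After op 9 (branch): HEAD=fix@B [fix=B main=E work=B]
After op 10 (branch): HEAD=fix@B [dev=B fix=B main=E work=B]

Answer: dev fix work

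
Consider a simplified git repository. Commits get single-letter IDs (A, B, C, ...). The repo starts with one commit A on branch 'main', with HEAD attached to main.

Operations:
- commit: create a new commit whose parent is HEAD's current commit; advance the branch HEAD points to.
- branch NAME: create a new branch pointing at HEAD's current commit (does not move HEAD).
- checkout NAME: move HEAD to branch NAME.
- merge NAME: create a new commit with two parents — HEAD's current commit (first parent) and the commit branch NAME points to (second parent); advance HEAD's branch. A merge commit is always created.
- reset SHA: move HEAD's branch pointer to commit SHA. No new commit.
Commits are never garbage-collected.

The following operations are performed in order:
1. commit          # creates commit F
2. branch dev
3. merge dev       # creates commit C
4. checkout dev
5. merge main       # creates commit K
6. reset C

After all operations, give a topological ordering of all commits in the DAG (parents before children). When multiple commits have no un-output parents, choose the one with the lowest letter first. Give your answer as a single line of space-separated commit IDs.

Answer: A F C K

Derivation:
After op 1 (commit): HEAD=main@F [main=F]
After op 2 (branch): HEAD=main@F [dev=F main=F]
After op 3 (merge): HEAD=main@C [dev=F main=C]
After op 4 (checkout): HEAD=dev@F [dev=F main=C]
After op 5 (merge): HEAD=dev@K [dev=K main=C]
After op 6 (reset): HEAD=dev@C [dev=C main=C]
commit A: parents=[]
commit C: parents=['F', 'F']
commit F: parents=['A']
commit K: parents=['F', 'C']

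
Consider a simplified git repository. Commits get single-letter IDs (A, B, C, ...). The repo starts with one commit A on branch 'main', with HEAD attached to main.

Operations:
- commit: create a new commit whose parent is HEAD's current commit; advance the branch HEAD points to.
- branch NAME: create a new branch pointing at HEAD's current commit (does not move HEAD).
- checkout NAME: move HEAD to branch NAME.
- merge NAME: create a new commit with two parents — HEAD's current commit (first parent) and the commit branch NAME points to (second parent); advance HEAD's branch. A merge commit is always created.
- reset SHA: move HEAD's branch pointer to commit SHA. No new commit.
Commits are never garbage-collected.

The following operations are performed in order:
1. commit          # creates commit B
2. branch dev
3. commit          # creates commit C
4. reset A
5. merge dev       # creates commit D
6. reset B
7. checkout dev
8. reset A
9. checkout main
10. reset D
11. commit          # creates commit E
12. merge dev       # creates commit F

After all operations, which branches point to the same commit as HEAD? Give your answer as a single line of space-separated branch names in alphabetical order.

Answer: main

Derivation:
After op 1 (commit): HEAD=main@B [main=B]
After op 2 (branch): HEAD=main@B [dev=B main=B]
After op 3 (commit): HEAD=main@C [dev=B main=C]
After op 4 (reset): HEAD=main@A [dev=B main=A]
After op 5 (merge): HEAD=main@D [dev=B main=D]
After op 6 (reset): HEAD=main@B [dev=B main=B]
After op 7 (checkout): HEAD=dev@B [dev=B main=B]
After op 8 (reset): HEAD=dev@A [dev=A main=B]
After op 9 (checkout): HEAD=main@B [dev=A main=B]
After op 10 (reset): HEAD=main@D [dev=A main=D]
After op 11 (commit): HEAD=main@E [dev=A main=E]
After op 12 (merge): HEAD=main@F [dev=A main=F]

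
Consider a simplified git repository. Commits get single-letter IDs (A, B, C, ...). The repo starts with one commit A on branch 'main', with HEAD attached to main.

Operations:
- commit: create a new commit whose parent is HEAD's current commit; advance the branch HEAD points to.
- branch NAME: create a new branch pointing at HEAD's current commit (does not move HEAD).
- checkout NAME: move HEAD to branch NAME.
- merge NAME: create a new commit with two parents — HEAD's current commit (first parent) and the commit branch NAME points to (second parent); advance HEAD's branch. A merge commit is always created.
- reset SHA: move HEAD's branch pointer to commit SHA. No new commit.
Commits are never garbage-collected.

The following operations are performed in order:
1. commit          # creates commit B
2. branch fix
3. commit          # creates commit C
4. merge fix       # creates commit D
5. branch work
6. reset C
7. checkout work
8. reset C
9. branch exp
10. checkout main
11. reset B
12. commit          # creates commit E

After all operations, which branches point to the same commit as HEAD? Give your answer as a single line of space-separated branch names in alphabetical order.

Answer: main

Derivation:
After op 1 (commit): HEAD=main@B [main=B]
After op 2 (branch): HEAD=main@B [fix=B main=B]
After op 3 (commit): HEAD=main@C [fix=B main=C]
After op 4 (merge): HEAD=main@D [fix=B main=D]
After op 5 (branch): HEAD=main@D [fix=B main=D work=D]
After op 6 (reset): HEAD=main@C [fix=B main=C work=D]
After op 7 (checkout): HEAD=work@D [fix=B main=C work=D]
After op 8 (reset): HEAD=work@C [fix=B main=C work=C]
After op 9 (branch): HEAD=work@C [exp=C fix=B main=C work=C]
After op 10 (checkout): HEAD=main@C [exp=C fix=B main=C work=C]
After op 11 (reset): HEAD=main@B [exp=C fix=B main=B work=C]
After op 12 (commit): HEAD=main@E [exp=C fix=B main=E work=C]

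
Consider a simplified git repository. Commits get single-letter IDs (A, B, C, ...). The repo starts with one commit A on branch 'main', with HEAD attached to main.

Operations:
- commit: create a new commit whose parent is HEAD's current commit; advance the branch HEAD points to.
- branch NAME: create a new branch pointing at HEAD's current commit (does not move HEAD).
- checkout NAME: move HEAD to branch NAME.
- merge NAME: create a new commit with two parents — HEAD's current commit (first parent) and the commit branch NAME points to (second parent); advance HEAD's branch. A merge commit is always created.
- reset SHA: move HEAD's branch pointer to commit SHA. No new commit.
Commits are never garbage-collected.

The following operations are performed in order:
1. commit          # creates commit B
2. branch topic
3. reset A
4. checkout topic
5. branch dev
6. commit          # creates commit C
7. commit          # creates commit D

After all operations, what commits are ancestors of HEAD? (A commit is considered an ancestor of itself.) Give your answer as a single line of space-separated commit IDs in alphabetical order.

After op 1 (commit): HEAD=main@B [main=B]
After op 2 (branch): HEAD=main@B [main=B topic=B]
After op 3 (reset): HEAD=main@A [main=A topic=B]
After op 4 (checkout): HEAD=topic@B [main=A topic=B]
After op 5 (branch): HEAD=topic@B [dev=B main=A topic=B]
After op 6 (commit): HEAD=topic@C [dev=B main=A topic=C]
After op 7 (commit): HEAD=topic@D [dev=B main=A topic=D]

Answer: A B C D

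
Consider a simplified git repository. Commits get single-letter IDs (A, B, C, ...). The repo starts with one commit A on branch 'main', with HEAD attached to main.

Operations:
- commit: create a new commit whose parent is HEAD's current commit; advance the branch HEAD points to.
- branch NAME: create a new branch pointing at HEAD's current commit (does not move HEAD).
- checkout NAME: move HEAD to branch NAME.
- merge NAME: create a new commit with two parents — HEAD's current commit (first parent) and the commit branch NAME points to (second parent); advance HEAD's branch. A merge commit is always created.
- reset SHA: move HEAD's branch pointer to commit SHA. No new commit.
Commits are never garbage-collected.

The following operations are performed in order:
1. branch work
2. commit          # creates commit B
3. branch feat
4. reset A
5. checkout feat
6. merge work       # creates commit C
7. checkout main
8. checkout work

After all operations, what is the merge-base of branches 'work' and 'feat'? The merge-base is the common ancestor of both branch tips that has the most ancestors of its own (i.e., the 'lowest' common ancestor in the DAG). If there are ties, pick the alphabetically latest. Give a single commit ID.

Answer: A

Derivation:
After op 1 (branch): HEAD=main@A [main=A work=A]
After op 2 (commit): HEAD=main@B [main=B work=A]
After op 3 (branch): HEAD=main@B [feat=B main=B work=A]
After op 4 (reset): HEAD=main@A [feat=B main=A work=A]
After op 5 (checkout): HEAD=feat@B [feat=B main=A work=A]
After op 6 (merge): HEAD=feat@C [feat=C main=A work=A]
After op 7 (checkout): HEAD=main@A [feat=C main=A work=A]
After op 8 (checkout): HEAD=work@A [feat=C main=A work=A]
ancestors(work=A): ['A']
ancestors(feat=C): ['A', 'B', 'C']
common: ['A']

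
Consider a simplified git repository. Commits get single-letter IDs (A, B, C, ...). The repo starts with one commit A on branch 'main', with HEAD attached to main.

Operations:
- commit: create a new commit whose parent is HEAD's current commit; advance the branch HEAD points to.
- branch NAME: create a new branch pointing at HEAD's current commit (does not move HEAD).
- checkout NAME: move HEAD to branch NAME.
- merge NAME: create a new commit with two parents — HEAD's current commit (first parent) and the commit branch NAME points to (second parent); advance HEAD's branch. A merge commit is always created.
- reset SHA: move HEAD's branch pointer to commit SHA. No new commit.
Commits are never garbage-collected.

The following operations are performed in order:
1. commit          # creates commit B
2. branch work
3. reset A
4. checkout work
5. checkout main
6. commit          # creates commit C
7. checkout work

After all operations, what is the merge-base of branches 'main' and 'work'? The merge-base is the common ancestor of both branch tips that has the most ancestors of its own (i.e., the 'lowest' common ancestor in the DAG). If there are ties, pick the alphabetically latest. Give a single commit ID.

Answer: A

Derivation:
After op 1 (commit): HEAD=main@B [main=B]
After op 2 (branch): HEAD=main@B [main=B work=B]
After op 3 (reset): HEAD=main@A [main=A work=B]
After op 4 (checkout): HEAD=work@B [main=A work=B]
After op 5 (checkout): HEAD=main@A [main=A work=B]
After op 6 (commit): HEAD=main@C [main=C work=B]
After op 7 (checkout): HEAD=work@B [main=C work=B]
ancestors(main=C): ['A', 'C']
ancestors(work=B): ['A', 'B']
common: ['A']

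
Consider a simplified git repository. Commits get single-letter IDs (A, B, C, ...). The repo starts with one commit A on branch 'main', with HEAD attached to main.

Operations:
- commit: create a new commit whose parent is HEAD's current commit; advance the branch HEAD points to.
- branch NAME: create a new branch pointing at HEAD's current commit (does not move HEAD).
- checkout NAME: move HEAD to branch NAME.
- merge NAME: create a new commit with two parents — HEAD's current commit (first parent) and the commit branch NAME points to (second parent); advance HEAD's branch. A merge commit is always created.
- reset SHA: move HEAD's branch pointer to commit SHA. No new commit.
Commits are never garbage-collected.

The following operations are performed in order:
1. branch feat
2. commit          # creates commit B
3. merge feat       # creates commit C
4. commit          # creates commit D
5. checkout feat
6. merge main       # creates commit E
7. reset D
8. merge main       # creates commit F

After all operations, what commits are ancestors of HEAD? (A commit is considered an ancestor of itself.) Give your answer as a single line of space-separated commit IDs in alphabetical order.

Answer: A B C D F

Derivation:
After op 1 (branch): HEAD=main@A [feat=A main=A]
After op 2 (commit): HEAD=main@B [feat=A main=B]
After op 3 (merge): HEAD=main@C [feat=A main=C]
After op 4 (commit): HEAD=main@D [feat=A main=D]
After op 5 (checkout): HEAD=feat@A [feat=A main=D]
After op 6 (merge): HEAD=feat@E [feat=E main=D]
After op 7 (reset): HEAD=feat@D [feat=D main=D]
After op 8 (merge): HEAD=feat@F [feat=F main=D]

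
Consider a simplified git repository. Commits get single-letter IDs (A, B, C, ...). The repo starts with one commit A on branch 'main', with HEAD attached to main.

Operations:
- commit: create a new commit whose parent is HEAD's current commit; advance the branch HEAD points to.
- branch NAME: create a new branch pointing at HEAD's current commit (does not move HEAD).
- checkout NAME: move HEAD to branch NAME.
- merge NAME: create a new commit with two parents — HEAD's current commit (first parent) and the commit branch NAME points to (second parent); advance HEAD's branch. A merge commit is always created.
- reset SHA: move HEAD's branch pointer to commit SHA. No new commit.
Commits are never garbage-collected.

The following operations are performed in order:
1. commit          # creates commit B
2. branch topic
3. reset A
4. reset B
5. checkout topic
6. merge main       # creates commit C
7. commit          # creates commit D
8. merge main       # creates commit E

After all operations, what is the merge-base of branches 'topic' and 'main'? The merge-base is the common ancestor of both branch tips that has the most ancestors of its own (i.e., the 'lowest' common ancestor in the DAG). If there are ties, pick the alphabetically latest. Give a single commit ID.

Answer: B

Derivation:
After op 1 (commit): HEAD=main@B [main=B]
After op 2 (branch): HEAD=main@B [main=B topic=B]
After op 3 (reset): HEAD=main@A [main=A topic=B]
After op 4 (reset): HEAD=main@B [main=B topic=B]
After op 5 (checkout): HEAD=topic@B [main=B topic=B]
After op 6 (merge): HEAD=topic@C [main=B topic=C]
After op 7 (commit): HEAD=topic@D [main=B topic=D]
After op 8 (merge): HEAD=topic@E [main=B topic=E]
ancestors(topic=E): ['A', 'B', 'C', 'D', 'E']
ancestors(main=B): ['A', 'B']
common: ['A', 'B']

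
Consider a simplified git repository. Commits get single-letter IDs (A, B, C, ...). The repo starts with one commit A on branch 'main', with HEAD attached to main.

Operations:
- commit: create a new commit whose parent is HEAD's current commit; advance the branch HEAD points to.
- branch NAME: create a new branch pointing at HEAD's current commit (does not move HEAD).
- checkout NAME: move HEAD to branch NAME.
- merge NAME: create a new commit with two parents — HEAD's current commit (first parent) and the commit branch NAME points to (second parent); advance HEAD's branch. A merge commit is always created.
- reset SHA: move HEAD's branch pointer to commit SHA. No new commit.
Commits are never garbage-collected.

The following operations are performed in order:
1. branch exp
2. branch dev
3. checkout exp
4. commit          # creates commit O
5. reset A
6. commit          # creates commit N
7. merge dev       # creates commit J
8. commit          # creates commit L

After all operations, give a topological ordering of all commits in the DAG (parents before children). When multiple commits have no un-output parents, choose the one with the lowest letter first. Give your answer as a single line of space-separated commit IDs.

Answer: A N J L O

Derivation:
After op 1 (branch): HEAD=main@A [exp=A main=A]
After op 2 (branch): HEAD=main@A [dev=A exp=A main=A]
After op 3 (checkout): HEAD=exp@A [dev=A exp=A main=A]
After op 4 (commit): HEAD=exp@O [dev=A exp=O main=A]
After op 5 (reset): HEAD=exp@A [dev=A exp=A main=A]
After op 6 (commit): HEAD=exp@N [dev=A exp=N main=A]
After op 7 (merge): HEAD=exp@J [dev=A exp=J main=A]
After op 8 (commit): HEAD=exp@L [dev=A exp=L main=A]
commit A: parents=[]
commit J: parents=['N', 'A']
commit L: parents=['J']
commit N: parents=['A']
commit O: parents=['A']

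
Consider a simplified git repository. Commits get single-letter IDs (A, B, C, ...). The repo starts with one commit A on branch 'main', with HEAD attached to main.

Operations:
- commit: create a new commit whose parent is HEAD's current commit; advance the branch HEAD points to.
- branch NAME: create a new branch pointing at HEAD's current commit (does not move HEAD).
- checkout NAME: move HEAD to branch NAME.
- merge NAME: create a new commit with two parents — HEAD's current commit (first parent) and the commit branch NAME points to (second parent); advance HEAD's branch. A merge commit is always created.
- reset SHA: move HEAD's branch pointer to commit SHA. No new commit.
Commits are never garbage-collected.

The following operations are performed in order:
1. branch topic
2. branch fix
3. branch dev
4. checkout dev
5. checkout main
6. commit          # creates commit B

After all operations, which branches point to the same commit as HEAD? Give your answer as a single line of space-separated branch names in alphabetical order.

After op 1 (branch): HEAD=main@A [main=A topic=A]
After op 2 (branch): HEAD=main@A [fix=A main=A topic=A]
After op 3 (branch): HEAD=main@A [dev=A fix=A main=A topic=A]
After op 4 (checkout): HEAD=dev@A [dev=A fix=A main=A topic=A]
After op 5 (checkout): HEAD=main@A [dev=A fix=A main=A topic=A]
After op 6 (commit): HEAD=main@B [dev=A fix=A main=B topic=A]

Answer: main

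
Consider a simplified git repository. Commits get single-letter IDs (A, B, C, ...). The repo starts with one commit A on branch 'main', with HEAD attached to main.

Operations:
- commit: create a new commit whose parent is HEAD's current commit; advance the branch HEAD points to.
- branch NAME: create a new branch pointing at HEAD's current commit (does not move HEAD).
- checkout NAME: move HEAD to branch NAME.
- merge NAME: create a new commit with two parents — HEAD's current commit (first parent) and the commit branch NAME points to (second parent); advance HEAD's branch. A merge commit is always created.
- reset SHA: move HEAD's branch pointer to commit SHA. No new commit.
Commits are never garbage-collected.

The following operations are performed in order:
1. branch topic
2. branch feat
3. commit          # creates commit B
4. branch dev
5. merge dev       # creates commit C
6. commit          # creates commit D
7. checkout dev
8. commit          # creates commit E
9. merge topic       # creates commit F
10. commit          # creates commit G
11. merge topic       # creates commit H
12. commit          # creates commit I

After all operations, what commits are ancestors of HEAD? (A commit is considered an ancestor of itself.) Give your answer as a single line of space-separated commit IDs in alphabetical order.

Answer: A B E F G H I

Derivation:
After op 1 (branch): HEAD=main@A [main=A topic=A]
After op 2 (branch): HEAD=main@A [feat=A main=A topic=A]
After op 3 (commit): HEAD=main@B [feat=A main=B topic=A]
After op 4 (branch): HEAD=main@B [dev=B feat=A main=B topic=A]
After op 5 (merge): HEAD=main@C [dev=B feat=A main=C topic=A]
After op 6 (commit): HEAD=main@D [dev=B feat=A main=D topic=A]
After op 7 (checkout): HEAD=dev@B [dev=B feat=A main=D topic=A]
After op 8 (commit): HEAD=dev@E [dev=E feat=A main=D topic=A]
After op 9 (merge): HEAD=dev@F [dev=F feat=A main=D topic=A]
After op 10 (commit): HEAD=dev@G [dev=G feat=A main=D topic=A]
After op 11 (merge): HEAD=dev@H [dev=H feat=A main=D topic=A]
After op 12 (commit): HEAD=dev@I [dev=I feat=A main=D topic=A]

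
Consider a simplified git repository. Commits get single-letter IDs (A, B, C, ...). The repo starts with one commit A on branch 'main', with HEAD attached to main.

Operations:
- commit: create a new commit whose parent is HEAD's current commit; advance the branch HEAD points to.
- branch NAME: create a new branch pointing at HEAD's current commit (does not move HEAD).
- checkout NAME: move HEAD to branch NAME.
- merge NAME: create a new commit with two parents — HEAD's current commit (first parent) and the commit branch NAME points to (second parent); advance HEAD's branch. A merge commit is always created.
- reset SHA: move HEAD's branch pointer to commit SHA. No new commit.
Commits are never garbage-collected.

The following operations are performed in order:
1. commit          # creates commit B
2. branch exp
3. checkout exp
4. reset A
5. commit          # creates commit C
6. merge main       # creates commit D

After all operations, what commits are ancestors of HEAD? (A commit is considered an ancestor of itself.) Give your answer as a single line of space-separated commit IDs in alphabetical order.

Answer: A B C D

Derivation:
After op 1 (commit): HEAD=main@B [main=B]
After op 2 (branch): HEAD=main@B [exp=B main=B]
After op 3 (checkout): HEAD=exp@B [exp=B main=B]
After op 4 (reset): HEAD=exp@A [exp=A main=B]
After op 5 (commit): HEAD=exp@C [exp=C main=B]
After op 6 (merge): HEAD=exp@D [exp=D main=B]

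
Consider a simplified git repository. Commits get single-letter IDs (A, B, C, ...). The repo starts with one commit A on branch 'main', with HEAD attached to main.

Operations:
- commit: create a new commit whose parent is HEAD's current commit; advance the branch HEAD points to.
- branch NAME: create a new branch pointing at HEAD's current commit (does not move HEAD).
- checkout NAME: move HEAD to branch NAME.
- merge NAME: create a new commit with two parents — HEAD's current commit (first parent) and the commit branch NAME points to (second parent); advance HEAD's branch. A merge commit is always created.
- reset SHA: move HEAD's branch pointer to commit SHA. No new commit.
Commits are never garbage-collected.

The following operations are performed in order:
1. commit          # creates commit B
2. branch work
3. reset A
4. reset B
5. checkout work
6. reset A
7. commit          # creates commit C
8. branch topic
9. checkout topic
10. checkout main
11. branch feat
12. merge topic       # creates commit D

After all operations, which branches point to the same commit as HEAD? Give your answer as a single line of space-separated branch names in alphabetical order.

Answer: main

Derivation:
After op 1 (commit): HEAD=main@B [main=B]
After op 2 (branch): HEAD=main@B [main=B work=B]
After op 3 (reset): HEAD=main@A [main=A work=B]
After op 4 (reset): HEAD=main@B [main=B work=B]
After op 5 (checkout): HEAD=work@B [main=B work=B]
After op 6 (reset): HEAD=work@A [main=B work=A]
After op 7 (commit): HEAD=work@C [main=B work=C]
After op 8 (branch): HEAD=work@C [main=B topic=C work=C]
After op 9 (checkout): HEAD=topic@C [main=B topic=C work=C]
After op 10 (checkout): HEAD=main@B [main=B topic=C work=C]
After op 11 (branch): HEAD=main@B [feat=B main=B topic=C work=C]
After op 12 (merge): HEAD=main@D [feat=B main=D topic=C work=C]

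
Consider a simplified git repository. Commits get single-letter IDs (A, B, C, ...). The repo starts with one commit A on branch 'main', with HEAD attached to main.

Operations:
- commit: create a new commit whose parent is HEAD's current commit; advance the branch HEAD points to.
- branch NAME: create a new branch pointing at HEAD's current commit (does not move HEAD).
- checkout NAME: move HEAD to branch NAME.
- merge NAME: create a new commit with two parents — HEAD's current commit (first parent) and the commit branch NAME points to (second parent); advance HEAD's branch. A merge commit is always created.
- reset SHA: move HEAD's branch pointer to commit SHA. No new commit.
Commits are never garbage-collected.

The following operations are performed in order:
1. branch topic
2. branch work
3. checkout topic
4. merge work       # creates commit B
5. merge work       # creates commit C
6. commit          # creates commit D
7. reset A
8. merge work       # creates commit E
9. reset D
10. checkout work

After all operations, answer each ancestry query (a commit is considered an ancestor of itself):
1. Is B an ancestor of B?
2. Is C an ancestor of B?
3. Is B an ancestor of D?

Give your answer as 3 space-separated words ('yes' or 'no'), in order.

After op 1 (branch): HEAD=main@A [main=A topic=A]
After op 2 (branch): HEAD=main@A [main=A topic=A work=A]
After op 3 (checkout): HEAD=topic@A [main=A topic=A work=A]
After op 4 (merge): HEAD=topic@B [main=A topic=B work=A]
After op 5 (merge): HEAD=topic@C [main=A topic=C work=A]
After op 6 (commit): HEAD=topic@D [main=A topic=D work=A]
After op 7 (reset): HEAD=topic@A [main=A topic=A work=A]
After op 8 (merge): HEAD=topic@E [main=A topic=E work=A]
After op 9 (reset): HEAD=topic@D [main=A topic=D work=A]
After op 10 (checkout): HEAD=work@A [main=A topic=D work=A]
ancestors(B) = {A,B}; B in? yes
ancestors(B) = {A,B}; C in? no
ancestors(D) = {A,B,C,D}; B in? yes

Answer: yes no yes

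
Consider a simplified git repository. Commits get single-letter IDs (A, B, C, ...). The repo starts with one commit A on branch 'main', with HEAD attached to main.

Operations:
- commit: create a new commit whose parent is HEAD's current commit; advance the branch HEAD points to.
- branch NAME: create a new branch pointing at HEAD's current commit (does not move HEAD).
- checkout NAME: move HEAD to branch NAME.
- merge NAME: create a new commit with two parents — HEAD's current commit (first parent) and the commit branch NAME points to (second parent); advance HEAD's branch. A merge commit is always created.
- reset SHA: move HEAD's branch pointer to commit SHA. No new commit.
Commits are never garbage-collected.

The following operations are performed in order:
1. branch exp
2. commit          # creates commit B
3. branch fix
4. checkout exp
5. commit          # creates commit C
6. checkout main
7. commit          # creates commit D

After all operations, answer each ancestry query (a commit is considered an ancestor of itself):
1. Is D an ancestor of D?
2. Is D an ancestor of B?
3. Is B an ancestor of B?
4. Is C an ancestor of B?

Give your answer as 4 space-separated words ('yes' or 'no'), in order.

After op 1 (branch): HEAD=main@A [exp=A main=A]
After op 2 (commit): HEAD=main@B [exp=A main=B]
After op 3 (branch): HEAD=main@B [exp=A fix=B main=B]
After op 4 (checkout): HEAD=exp@A [exp=A fix=B main=B]
After op 5 (commit): HEAD=exp@C [exp=C fix=B main=B]
After op 6 (checkout): HEAD=main@B [exp=C fix=B main=B]
After op 7 (commit): HEAD=main@D [exp=C fix=B main=D]
ancestors(D) = {A,B,D}; D in? yes
ancestors(B) = {A,B}; D in? no
ancestors(B) = {A,B}; B in? yes
ancestors(B) = {A,B}; C in? no

Answer: yes no yes no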